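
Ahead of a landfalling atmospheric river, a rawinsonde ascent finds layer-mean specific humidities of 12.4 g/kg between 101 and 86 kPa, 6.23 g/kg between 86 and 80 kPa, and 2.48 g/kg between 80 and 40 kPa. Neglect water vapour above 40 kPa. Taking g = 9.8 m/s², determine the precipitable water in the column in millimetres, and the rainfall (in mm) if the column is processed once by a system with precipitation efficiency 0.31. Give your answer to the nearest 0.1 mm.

PW ≈ 32.9 mm; rainfall ≈ 10.2 mm

Precipitable water is the column-integrated vapour mass per unit area: PW = (1/g) Σ q̄ Δp, with q in kg/kg and Δp in Pa (1 kg/m² of water = 1 mm).
Layer 101–86 kPa: Δp = 150 hPa = 15000 Pa, q̄ = 0.0124 kg/kg → 0.0124 × 15000 / 9.8 = 18.98 mm
Layer 86–80 kPa: Δp = 60 hPa = 6000 Pa, q̄ = 0.00623 kg/kg → 0.00623 × 6000 / 9.8 = 3.81 mm
Layer 80–40 kPa: Δp = 400 hPa = 40000 Pa, q̄ = 0.00248 kg/kg → 0.00248 × 40000 / 9.8 = 10.12 mm
PW = 18.98 + 3.81 + 10.12 = 32.91 ≈ 32.9 mm.
Rainfall = ε × PW = 0.31 × 32.9 = 10.2 mm.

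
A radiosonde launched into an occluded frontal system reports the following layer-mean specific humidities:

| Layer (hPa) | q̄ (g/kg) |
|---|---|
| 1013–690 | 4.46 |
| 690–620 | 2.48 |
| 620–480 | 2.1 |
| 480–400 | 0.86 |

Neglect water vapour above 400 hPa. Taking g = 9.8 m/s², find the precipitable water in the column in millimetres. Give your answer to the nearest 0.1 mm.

Precipitable water is the column-integrated vapour mass per unit area: PW = (1/g) Σ q̄ Δp, with q in kg/kg and Δp in Pa (1 kg/m² of water = 1 mm).
Layer 1013–690 hPa: Δp = 323 hPa = 32300 Pa, q̄ = 0.00446 kg/kg → 0.00446 × 32300 / 9.8 = 14.70 mm
Layer 690–620 hPa: Δp = 70 hPa = 7000 Pa, q̄ = 0.00248 kg/kg → 0.00248 × 7000 / 9.8 = 1.77 mm
Layer 620–480 hPa: Δp = 140 hPa = 14000 Pa, q̄ = 0.0021 kg/kg → 0.0021 × 14000 / 9.8 = 3.00 mm
Layer 480–400 hPa: Δp = 80 hPa = 8000 Pa, q̄ = 0.00086 kg/kg → 0.00086 × 8000 / 9.8 = 0.70 mm
PW = 14.70 + 1.77 + 3.00 + 0.70 = 20.17 ≈ 20.2 mm.

PW ≈ 20.2 mm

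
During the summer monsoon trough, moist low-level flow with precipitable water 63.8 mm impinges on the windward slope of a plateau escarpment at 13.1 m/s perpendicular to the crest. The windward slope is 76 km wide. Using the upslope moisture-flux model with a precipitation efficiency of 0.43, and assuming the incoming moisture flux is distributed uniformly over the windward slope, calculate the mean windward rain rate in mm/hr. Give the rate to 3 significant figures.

R ≈ 17.0 mm/hr

Incoming column moisture flux per unit ridge length: F = V × PW = 13.1 × 63.8 = 835.78 mm·m/s.
Spread over the 76 km slope with efficiency ε = 0.43: R = ε·F/W = 0.43 × 835.78 / 76000 m = 4.729e-03 mm/s.
R = 4.729e-03 × 3600 = 17.0 mm/hr.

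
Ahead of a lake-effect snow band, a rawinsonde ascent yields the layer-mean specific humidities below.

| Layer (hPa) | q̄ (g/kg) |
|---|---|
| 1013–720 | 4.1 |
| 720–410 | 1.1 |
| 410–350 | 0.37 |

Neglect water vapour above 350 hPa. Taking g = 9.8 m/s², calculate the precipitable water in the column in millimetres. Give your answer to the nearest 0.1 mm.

PW ≈ 16.0 mm

Precipitable water is the column-integrated vapour mass per unit area: PW = (1/g) Σ q̄ Δp, with q in kg/kg and Δp in Pa (1 kg/m² of water = 1 mm).
Layer 1013–720 hPa: Δp = 293 hPa = 29300 Pa, q̄ = 0.0041 kg/kg → 0.0041 × 29300 / 9.8 = 12.26 mm
Layer 720–410 hPa: Δp = 310 hPa = 31000 Pa, q̄ = 0.0011 kg/kg → 0.0011 × 31000 / 9.8 = 3.48 mm
Layer 410–350 hPa: Δp = 60 hPa = 6000 Pa, q̄ = 0.00037 kg/kg → 0.00037 × 6000 / 9.8 = 0.23 mm
PW = 12.26 + 3.48 + 0.23 = 15.97 ≈ 16.0 mm.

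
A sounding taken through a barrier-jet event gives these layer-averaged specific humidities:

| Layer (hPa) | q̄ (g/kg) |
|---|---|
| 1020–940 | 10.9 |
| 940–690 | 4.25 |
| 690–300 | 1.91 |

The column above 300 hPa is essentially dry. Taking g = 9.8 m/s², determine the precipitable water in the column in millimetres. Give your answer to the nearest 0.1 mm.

Precipitable water is the column-integrated vapour mass per unit area: PW = (1/g) Σ q̄ Δp, with q in kg/kg and Δp in Pa (1 kg/m² of water = 1 mm).
Layer 1020–940 hPa: Δp = 80 hPa = 8000 Pa, q̄ = 0.0109 kg/kg → 0.0109 × 8000 / 9.8 = 8.90 mm
Layer 940–690 hPa: Δp = 250 hPa = 25000 Pa, q̄ = 0.00425 kg/kg → 0.00425 × 25000 / 9.8 = 10.84 mm
Layer 690–300 hPa: Δp = 390 hPa = 39000 Pa, q̄ = 0.00191 kg/kg → 0.00191 × 39000 / 9.8 = 7.60 mm
PW = 8.90 + 10.84 + 7.60 = 27.34 ≈ 27.3 mm.

PW ≈ 27.3 mm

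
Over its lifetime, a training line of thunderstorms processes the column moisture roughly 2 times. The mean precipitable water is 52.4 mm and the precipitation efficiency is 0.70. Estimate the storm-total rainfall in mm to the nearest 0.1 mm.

Each cycle deposits ε × PW = 0.70 × 52.4 = 36.68 mm.
Over 2 cycles: 2 × 36.68 = 73.4 mm.

rainfall ≈ 73.4 mm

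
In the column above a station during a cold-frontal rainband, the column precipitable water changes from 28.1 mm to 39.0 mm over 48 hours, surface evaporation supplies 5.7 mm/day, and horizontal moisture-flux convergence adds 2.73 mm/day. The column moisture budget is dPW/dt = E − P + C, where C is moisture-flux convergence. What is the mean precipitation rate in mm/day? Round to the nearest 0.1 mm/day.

dPW/dt = (39.0 − 28.1) mm / (48/24 day) = +5.450 mm/day.
P = E + C − dPW/dt = 5.7 + (2.73) − (+5.450) = 3.0 mm/day.

P ≈ 3.0 mm/day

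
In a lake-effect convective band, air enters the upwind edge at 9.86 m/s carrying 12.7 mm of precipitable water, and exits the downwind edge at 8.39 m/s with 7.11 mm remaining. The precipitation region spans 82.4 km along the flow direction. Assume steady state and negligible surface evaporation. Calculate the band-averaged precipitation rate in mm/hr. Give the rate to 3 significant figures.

R ≈ 2.86 mm/hr

Column moisture flux per unit crosswind length is F = V × PW.
Inflow: F_in = 9.86 × 12.7 = 125.222 mm·m/s
Outflow: F_out = 8.39 × 7.11 = 59.6529 mm·m/s
Steady-state rate R = (F_in − F_out)/L = (125.222 − 59.6529) / 82400 m = 7.957e-04 mm/s.
R = 7.957e-04 × 3600 = 2.86 mm/hr.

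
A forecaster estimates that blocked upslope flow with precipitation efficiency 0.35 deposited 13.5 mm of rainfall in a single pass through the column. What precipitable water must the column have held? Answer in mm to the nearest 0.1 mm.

PW = rainfall / ε = 13.5 / 0.35 = 38.6 mm.

PW ≈ 38.6 mm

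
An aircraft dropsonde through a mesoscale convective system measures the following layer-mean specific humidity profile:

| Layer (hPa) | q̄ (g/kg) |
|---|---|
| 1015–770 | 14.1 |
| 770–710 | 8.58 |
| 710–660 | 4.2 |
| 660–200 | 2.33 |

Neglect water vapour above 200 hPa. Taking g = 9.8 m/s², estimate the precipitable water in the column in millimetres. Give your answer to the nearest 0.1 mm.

Precipitable water is the column-integrated vapour mass per unit area: PW = (1/g) Σ q̄ Δp, with q in kg/kg and Δp in Pa (1 kg/m² of water = 1 mm).
Layer 1015–770 hPa: Δp = 245 hPa = 24500 Pa, q̄ = 0.0141 kg/kg → 0.0141 × 24500 / 9.8 = 35.25 mm
Layer 770–710 hPa: Δp = 60 hPa = 6000 Pa, q̄ = 0.00858 kg/kg → 0.00858 × 6000 / 9.8 = 5.25 mm
Layer 710–660 hPa: Δp = 50 hPa = 5000 Pa, q̄ = 0.0042 kg/kg → 0.0042 × 5000 / 9.8 = 2.14 mm
Layer 660–200 hPa: Δp = 460 hPa = 46000 Pa, q̄ = 0.00233 kg/kg → 0.00233 × 46000 / 9.8 = 10.94 mm
PW = 35.25 + 5.25 + 2.14 + 10.94 = 53.58 ≈ 53.6 mm.

PW ≈ 53.6 mm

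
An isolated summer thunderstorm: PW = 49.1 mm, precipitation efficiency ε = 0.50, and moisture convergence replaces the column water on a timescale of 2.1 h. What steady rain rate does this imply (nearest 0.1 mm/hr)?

Each overturning extracts ε × PW = 0.50 × 49.1 = 24.55 mm.
Rate = ε·PW / τ = 24.55 / 2.1 h = 11.7 mm/hr.

R ≈ 11.7 mm/hr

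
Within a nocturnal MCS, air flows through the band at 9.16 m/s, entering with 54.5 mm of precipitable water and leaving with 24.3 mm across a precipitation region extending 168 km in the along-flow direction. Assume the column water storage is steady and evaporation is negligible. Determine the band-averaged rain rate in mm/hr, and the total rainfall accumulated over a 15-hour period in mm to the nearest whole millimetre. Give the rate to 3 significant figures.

R ≈ 5.93 mm/hr; total ≈ 89 mm

Column moisture flux per unit crosswind length is F = V × PW.
Inflow: F_in = 9.16 × 54.5 = 499.22 mm·m/s
Outflow: F_out = 9.16 × 24.3 = 222.588 mm·m/s
Steady-state rate R = (F_in − F_out)/L = (499.22 − 222.588) / 168000 m = 1.647e-03 mm/s.
R = 1.647e-03 × 3600 = 5.93 mm/hr.
Over 15 h: total = 5.93 × 15 = 88.95 ≈ 89 mm.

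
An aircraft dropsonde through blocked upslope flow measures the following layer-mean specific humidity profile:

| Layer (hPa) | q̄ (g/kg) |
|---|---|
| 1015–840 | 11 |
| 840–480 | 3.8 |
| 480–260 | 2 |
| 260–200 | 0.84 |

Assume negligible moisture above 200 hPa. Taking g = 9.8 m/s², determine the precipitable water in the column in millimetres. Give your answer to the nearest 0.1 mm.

Precipitable water is the column-integrated vapour mass per unit area: PW = (1/g) Σ q̄ Δp, with q in kg/kg and Δp in Pa (1 kg/m² of water = 1 mm).
Layer 1015–840 hPa: Δp = 175 hPa = 17500 Pa, q̄ = 0.011 kg/kg → 0.011 × 17500 / 9.8 = 19.64 mm
Layer 840–480 hPa: Δp = 360 hPa = 36000 Pa, q̄ = 0.0038 kg/kg → 0.0038 × 36000 / 9.8 = 13.96 mm
Layer 480–260 hPa: Δp = 220 hPa = 22000 Pa, q̄ = 0.002 kg/kg → 0.002 × 22000 / 9.8 = 4.49 mm
Layer 260–200 hPa: Δp = 60 hPa = 6000 Pa, q̄ = 0.00084 kg/kg → 0.00084 × 6000 / 9.8 = 0.51 mm
PW = 19.64 + 13.96 + 4.49 + 0.51 = 38.60 ≈ 38.6 mm.

PW ≈ 38.6 mm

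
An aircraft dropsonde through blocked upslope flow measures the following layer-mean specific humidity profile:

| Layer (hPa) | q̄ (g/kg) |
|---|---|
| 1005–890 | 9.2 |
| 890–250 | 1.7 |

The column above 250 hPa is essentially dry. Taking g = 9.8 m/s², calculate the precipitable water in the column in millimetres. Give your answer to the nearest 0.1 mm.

Precipitable water is the column-integrated vapour mass per unit area: PW = (1/g) Σ q̄ Δp, with q in kg/kg and Δp in Pa (1 kg/m² of water = 1 mm).
Layer 1005–890 hPa: Δp = 115 hPa = 11500 Pa, q̄ = 0.0092 kg/kg → 0.0092 × 11500 / 9.8 = 10.80 mm
Layer 890–250 hPa: Δp = 640 hPa = 64000 Pa, q̄ = 0.0017 kg/kg → 0.0017 × 64000 / 9.8 = 11.10 mm
PW = 10.80 + 11.10 = 21.90 ≈ 21.9 mm.

PW ≈ 21.9 mm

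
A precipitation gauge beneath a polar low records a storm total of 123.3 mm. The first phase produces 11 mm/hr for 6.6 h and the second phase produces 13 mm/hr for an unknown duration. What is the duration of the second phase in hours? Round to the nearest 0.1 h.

Known phases: 11 × 6.6 = 72.6 mm.
Remaining depth = 123.3 − 72.6 = 50.7 mm.
Duration = 50.7 / 13 = 3.9 h.

duration ≈ 3.9 h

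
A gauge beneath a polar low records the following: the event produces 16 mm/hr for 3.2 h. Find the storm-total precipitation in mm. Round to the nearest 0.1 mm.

Total = Σ Rᵢ Δtᵢ = 16 × 3.2
      = 51.2 = 51.2 mm.

total ≈ 51.2 mm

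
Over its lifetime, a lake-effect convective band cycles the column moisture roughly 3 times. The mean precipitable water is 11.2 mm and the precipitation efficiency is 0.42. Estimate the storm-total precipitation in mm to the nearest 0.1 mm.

precipitation ≈ 14.1 mm

Each cycle deposits ε × PW = 0.42 × 11.2 = 4.704 mm.
Over 3 cycles: 3 × 4.704 = 14.1 mm.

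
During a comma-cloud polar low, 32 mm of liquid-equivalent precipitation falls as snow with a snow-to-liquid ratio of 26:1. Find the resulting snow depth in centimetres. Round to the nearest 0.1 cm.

snow depth ≈ 83.2 cm

Snow depth = liquid × ratio = 32 mm × 26 = 832 mm = 83.2 cm.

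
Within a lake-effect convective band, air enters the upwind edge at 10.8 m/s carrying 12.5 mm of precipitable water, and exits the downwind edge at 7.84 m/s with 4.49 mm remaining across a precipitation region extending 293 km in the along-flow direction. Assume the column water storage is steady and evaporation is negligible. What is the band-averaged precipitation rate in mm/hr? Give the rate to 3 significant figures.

R ≈ 1.23 mm/hr

Column moisture flux per unit crosswind length is F = V × PW.
Inflow: F_in = 10.8 × 12.5 = 135 mm·m/s
Outflow: F_out = 7.84 × 4.49 = 35.2016 mm·m/s
Steady-state rate R = (F_in − F_out)/L = (135 − 35.2016) / 293000 m = 3.406e-04 mm/s.
R = 3.406e-04 × 3600 = 1.23 mm/hr.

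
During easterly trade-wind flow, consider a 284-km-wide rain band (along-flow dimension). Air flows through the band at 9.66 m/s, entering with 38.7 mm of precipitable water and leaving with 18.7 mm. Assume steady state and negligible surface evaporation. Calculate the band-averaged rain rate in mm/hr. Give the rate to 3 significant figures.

R ≈ 2.45 mm/hr

Column moisture flux per unit crosswind length is F = V × PW.
Inflow: F_in = 9.66 × 38.7 = 373.842 mm·m/s
Outflow: F_out = 9.66 × 18.7 = 180.642 mm·m/s
Steady-state rate R = (F_in − F_out)/L = (373.842 − 180.642) / 284000 m = 6.803e-04 mm/s.
R = 6.803e-04 × 3600 = 2.45 mm/hr.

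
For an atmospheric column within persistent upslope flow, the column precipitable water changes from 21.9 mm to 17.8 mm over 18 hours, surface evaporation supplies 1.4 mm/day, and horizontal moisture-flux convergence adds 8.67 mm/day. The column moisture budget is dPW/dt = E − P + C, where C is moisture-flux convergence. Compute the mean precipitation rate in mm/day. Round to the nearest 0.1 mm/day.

dPW/dt = (17.8 − 21.9) mm / (18/24 day) = -5.467 mm/day.
P = E + C − dPW/dt = 1.4 + (8.67) − (-5.467) = 15.5 mm/day.

P ≈ 15.5 mm/day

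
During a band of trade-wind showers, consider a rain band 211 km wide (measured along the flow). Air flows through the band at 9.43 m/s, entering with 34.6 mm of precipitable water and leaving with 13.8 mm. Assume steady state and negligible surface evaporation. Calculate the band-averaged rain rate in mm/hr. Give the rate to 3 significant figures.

R ≈ 3.35 mm/hr

Column moisture flux per unit crosswind length is F = V × PW.
Inflow: F_in = 9.43 × 34.6 = 326.278 mm·m/s
Outflow: F_out = 9.43 × 13.8 = 130.134 mm·m/s
Steady-state rate R = (F_in − F_out)/L = (326.278 − 130.134) / 211000 m = 9.296e-04 mm/s.
R = 9.296e-04 × 3600 = 3.35 mm/hr.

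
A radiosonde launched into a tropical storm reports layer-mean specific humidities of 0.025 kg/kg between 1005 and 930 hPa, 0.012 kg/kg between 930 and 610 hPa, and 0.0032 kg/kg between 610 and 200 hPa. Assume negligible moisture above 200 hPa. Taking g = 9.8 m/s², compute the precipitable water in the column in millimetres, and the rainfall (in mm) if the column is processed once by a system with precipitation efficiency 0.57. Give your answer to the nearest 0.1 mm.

PW ≈ 71.7 mm; rainfall ≈ 40.9 mm

Precipitable water is the column-integrated vapour mass per unit area: PW = (1/g) Σ q̄ Δp, with q in kg/kg and Δp in Pa (1 kg/m² of water = 1 mm).
Layer 1005–930 hPa: Δp = 75 hPa = 7500 Pa, q̄ = 0.025 kg/kg → 0.025 × 7500 / 9.8 = 19.13 mm
Layer 930–610 hPa: Δp = 320 hPa = 32000 Pa, q̄ = 0.012 kg/kg → 0.012 × 32000 / 9.8 = 39.18 mm
Layer 610–200 hPa: Δp = 410 hPa = 41000 Pa, q̄ = 0.0032 kg/kg → 0.0032 × 41000 / 9.8 = 13.39 mm
PW = 19.13 + 39.18 + 13.39 = 71.70 ≈ 71.7 mm.
Rainfall = ε × PW = 0.57 × 71.7 = 40.9 mm.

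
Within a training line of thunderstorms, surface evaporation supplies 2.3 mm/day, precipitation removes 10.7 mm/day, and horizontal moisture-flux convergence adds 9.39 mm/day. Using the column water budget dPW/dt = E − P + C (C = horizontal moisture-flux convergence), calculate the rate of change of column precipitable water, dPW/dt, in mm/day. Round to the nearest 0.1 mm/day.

dPW/dt = E − P + C = 2.3 − 10.7 + (9.39) = 1.0 mm/day.

dPW/dt ≈ 1.0 mm/day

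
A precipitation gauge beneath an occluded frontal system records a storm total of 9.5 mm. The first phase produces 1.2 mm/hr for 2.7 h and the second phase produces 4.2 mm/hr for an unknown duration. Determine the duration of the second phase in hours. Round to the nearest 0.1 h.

Known phases: 1.2 × 2.7 = 3.24 mm.
Remaining depth = 9.5 − 3.24 = 6.26 mm.
Duration = 6.26 / 4.2 = 1.5 h.

duration ≈ 1.5 h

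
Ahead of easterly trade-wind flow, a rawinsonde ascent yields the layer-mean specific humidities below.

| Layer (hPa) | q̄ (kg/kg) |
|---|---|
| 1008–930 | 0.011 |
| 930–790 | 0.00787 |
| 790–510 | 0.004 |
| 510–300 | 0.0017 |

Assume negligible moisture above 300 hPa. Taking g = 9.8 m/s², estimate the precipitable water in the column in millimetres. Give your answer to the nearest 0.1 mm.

PW ≈ 35.1 mm

Precipitable water is the column-integrated vapour mass per unit area: PW = (1/g) Σ q̄ Δp, with q in kg/kg and Δp in Pa (1 kg/m² of water = 1 mm).
Layer 1008–930 hPa: Δp = 78 hPa = 7800 Pa, q̄ = 0.011 kg/kg → 0.011 × 7800 / 9.8 = 8.76 mm
Layer 930–790 hPa: Δp = 140 hPa = 14000 Pa, q̄ = 0.00787 kg/kg → 0.00787 × 14000 / 9.8 = 11.24 mm
Layer 790–510 hPa: Δp = 280 hPa = 28000 Pa, q̄ = 0.004 kg/kg → 0.004 × 28000 / 9.8 = 11.43 mm
Layer 510–300 hPa: Δp = 210 hPa = 21000 Pa, q̄ = 0.0017 kg/kg → 0.0017 × 21000 / 9.8 = 3.64 mm
PW = 8.76 + 11.24 + 11.43 + 3.64 = 35.07 ≈ 35.1 mm.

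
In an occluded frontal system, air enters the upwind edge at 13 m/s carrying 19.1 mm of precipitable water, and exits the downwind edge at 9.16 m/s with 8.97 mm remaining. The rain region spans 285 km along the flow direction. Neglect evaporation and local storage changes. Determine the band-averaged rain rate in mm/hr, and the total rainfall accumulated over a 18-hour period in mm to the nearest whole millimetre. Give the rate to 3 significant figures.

Column moisture flux per unit crosswind length is F = V × PW.
Inflow: F_in = 13 × 19.1 = 248.3 mm·m/s
Outflow: F_out = 9.16 × 8.97 = 82.1652 mm·m/s
Steady-state rate R = (F_in − F_out)/L = (248.3 − 82.1652) / 285000 m = 5.829e-04 mm/s.
R = 5.829e-04 × 3600 = 2.10 mm/hr.
Over 18 h: total = 2.10 × 18 = 37.8 ≈ 38 mm.

R ≈ 2.10 mm/hr; total ≈ 38 mm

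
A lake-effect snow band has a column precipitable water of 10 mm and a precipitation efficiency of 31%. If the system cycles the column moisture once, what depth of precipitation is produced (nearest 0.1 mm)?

precipitation ≈ 3.1 mm

Precipitation = ε × PW = 0.31 × 10 = 3.1 mm.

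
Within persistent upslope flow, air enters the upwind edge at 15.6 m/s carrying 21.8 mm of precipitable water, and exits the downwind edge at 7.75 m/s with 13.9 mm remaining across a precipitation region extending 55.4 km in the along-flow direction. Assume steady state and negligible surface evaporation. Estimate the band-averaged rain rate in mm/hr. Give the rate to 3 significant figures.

R ≈ 15.1 mm/hr

Column moisture flux per unit crosswind length is F = V × PW.
Inflow: F_in = 15.6 × 21.8 = 340.08 mm·m/s
Outflow: F_out = 7.75 × 13.9 = 107.725 mm·m/s
Steady-state rate R = (F_in − F_out)/L = (340.08 − 107.725) / 55400 m = 4.194e-03 mm/s.
R = 4.194e-03 × 3600 = 15.1 mm/hr.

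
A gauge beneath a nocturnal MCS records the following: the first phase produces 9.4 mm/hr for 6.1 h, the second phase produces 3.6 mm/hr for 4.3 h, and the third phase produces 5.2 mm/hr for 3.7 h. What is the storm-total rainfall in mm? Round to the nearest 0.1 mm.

Total = Σ Rᵢ Δtᵢ = 9.4 × 6.1 + 3.6 × 4.3 + 5.2 × 3.7
      = 57.34 + 15.48 + 19.24 = 92.1 mm.

total ≈ 92.1 mm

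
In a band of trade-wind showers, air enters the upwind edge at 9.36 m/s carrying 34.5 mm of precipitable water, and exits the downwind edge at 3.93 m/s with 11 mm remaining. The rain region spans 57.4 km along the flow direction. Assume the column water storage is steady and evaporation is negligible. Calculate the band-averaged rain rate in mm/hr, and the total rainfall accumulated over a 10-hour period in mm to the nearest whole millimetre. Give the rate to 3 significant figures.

R ≈ 17.5 mm/hr; total ≈ 175 mm

Column moisture flux per unit crosswind length is F = V × PW.
Inflow: F_in = 9.36 × 34.5 = 322.92 mm·m/s
Outflow: F_out = 3.93 × 11 = 43.23 mm·m/s
Steady-state rate R = (F_in − F_out)/L = (322.92 − 43.23) / 57400 m = 4.873e-03 mm/s.
R = 4.873e-03 × 3600 = 17.5 mm/hr.
Over 10 h: total = 17.5 × 10 = 175 mm.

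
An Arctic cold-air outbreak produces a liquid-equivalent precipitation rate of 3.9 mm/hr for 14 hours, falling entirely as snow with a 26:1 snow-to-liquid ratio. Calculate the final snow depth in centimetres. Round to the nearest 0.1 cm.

Liquid-equivalent depth = 3.9 × 14 = 54.6 mm.
Snow depth = 54.6 mm × 26 = 1419.6 mm = 142.0 cm.

snow depth ≈ 142.0 cm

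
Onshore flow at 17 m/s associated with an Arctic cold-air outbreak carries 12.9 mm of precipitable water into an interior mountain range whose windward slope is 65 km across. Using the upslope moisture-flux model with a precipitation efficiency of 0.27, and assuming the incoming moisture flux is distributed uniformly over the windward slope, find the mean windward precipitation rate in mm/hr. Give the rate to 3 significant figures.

R ≈ 3.28 mm/hr

Incoming column moisture flux per unit ridge length: F = V × PW = 17 × 12.9 = 219.3 mm·m/s.
Spread over the 65 km slope with efficiency ε = 0.27: R = ε·F/W = 0.27 × 219.3 / 65000 m = 9.109e-04 mm/s.
R = 9.109e-04 × 3600 = 3.28 mm/hr.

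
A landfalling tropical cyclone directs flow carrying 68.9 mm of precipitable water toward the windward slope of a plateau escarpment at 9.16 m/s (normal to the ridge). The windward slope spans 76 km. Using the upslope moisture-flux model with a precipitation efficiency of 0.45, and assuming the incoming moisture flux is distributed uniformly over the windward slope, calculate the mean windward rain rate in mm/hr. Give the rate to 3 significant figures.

Incoming column moisture flux per unit ridge length: F = V × PW = 9.16 × 68.9 = 631.124 mm·m/s.
Spread over the 76 km slope with efficiency ε = 0.45: R = ε·F/W = 0.45 × 631.124 / 76000 m = 3.737e-03 mm/s.
R = 3.737e-03 × 3600 = 13.5 mm/hr.

R ≈ 13.5 mm/hr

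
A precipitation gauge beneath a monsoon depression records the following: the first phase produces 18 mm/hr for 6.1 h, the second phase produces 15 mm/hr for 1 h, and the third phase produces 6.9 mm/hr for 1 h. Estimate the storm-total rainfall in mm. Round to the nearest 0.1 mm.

total ≈ 131.7 mm

Total = Σ Rᵢ Δtᵢ = 18 × 6.1 + 15 × 1 + 6.9 × 1
      = 109.8 + 15 + 6.9 = 131.7 mm.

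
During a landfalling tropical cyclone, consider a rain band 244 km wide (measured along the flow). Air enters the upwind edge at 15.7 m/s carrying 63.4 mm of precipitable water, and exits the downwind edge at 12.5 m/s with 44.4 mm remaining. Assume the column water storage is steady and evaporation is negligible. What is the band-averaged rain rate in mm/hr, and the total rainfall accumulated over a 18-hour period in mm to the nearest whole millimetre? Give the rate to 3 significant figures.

R ≈ 6.50 mm/hr; total ≈ 117 mm

Column moisture flux per unit crosswind length is F = V × PW.
Inflow: F_in = 15.7 × 63.4 = 995.38 mm·m/s
Outflow: F_out = 12.5 × 44.4 = 555 mm·m/s
Steady-state rate R = (F_in − F_out)/L = (995.38 − 555) / 244000 m = 1.805e-03 mm/s.
R = 1.805e-03 × 3600 = 6.50 mm/hr.
Over 18 h: total = 6.50 × 18 = 117 mm.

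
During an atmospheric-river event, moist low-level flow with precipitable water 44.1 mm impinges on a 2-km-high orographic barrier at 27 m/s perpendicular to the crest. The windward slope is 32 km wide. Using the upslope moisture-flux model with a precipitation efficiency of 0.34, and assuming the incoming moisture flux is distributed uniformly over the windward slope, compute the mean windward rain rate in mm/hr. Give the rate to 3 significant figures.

R ≈ 45.5 mm/hr

Incoming column moisture flux per unit ridge length: F = V × PW = 27 × 44.1 = 1190.7 mm·m/s.
Spread over the 32 km slope with efficiency ε = 0.34: R = ε·F/W = 0.34 × 1190.7 / 32000 m = 1.265e-02 mm/s.
R = 1.265e-02 × 3600 = 45.5 mm/hr.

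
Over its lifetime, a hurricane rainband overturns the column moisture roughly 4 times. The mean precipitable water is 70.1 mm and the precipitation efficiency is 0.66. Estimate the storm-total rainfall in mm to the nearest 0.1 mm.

Each cycle deposits ε × PW = 0.66 × 70.1 = 46.266 mm.
Over 4 cycles: 4 × 46.266 = 185.1 mm.

rainfall ≈ 185.1 mm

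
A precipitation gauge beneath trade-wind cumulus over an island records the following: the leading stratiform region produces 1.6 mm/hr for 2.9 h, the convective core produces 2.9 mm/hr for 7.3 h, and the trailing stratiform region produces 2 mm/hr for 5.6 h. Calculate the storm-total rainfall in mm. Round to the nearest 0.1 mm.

total ≈ 37.0 mm

Total = Σ Rᵢ Δtᵢ = 1.6 × 2.9 + 2.9 × 7.3 + 2 × 5.6
      = 4.64 + 21.17 + 11.2 = 37.0 mm.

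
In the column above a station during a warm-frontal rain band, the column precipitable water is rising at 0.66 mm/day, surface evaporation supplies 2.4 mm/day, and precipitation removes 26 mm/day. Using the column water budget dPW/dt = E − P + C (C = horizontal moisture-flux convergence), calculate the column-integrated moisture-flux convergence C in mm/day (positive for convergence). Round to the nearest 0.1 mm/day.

C ≈ 24.3 mm/day

dPW/dt = +0.66 mm/day.
C = dPW/dt − E + P = (+0.66) − 2.4 + 26 = 24.3 mm/day.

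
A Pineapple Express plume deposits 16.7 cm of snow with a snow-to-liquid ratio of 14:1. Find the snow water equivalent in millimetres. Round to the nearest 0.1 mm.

SWE = snow depth / ratio = 16.7 cm / 14 = 1.193 cm = 11.9 mm.

SWE ≈ 11.9 mm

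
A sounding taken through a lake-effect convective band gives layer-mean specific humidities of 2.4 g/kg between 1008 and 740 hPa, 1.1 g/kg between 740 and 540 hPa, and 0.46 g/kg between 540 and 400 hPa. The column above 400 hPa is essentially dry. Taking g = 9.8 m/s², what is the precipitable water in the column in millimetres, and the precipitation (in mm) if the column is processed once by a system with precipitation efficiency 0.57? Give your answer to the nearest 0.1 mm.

PW ≈ 9.5 mm; precipitation ≈ 5.4 mm

Precipitable water is the column-integrated vapour mass per unit area: PW = (1/g) Σ q̄ Δp, with q in kg/kg and Δp in Pa (1 kg/m² of water = 1 mm).
Layer 1008–740 hPa: Δp = 268 hPa = 26800 Pa, q̄ = 0.0024 kg/kg → 0.0024 × 26800 / 9.8 = 6.56 mm
Layer 740–540 hPa: Δp = 200 hPa = 20000 Pa, q̄ = 0.0011 kg/kg → 0.0011 × 20000 / 9.8 = 2.24 mm
Layer 540–400 hPa: Δp = 140 hPa = 14000 Pa, q̄ = 0.00046 kg/kg → 0.00046 × 14000 / 9.8 = 0.66 mm
PW = 6.56 + 2.24 + 0.66 = 9.46 ≈ 9.5 mm.
Precipitation = ε × PW = 0.57 × 9.5 = 5.4 mm.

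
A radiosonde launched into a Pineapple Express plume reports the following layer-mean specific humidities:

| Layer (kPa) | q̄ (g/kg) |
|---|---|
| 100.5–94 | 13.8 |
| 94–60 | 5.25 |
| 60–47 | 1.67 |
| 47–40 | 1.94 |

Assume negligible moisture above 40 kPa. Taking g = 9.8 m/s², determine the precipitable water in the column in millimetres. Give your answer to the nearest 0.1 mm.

Precipitable water is the column-integrated vapour mass per unit area: PW = (1/g) Σ q̄ Δp, with q in kg/kg and Δp in Pa (1 kg/m² of water = 1 mm).
Layer 100.5–94 kPa: Δp = 65 hPa = 6500 Pa, q̄ = 0.0138 kg/kg → 0.0138 × 6500 / 9.8 = 9.15 mm
Layer 94–60 kPa: Δp = 340 hPa = 34000 Pa, q̄ = 0.00525 kg/kg → 0.00525 × 34000 / 9.8 = 18.21 mm
Layer 60–47 kPa: Δp = 130 hPa = 13000 Pa, q̄ = 0.00167 kg/kg → 0.00167 × 13000 / 9.8 = 2.22 mm
Layer 47–40 kPa: Δp = 70 hPa = 7000 Pa, q̄ = 0.00194 kg/kg → 0.00194 × 7000 / 9.8 = 1.39 mm
PW = 9.15 + 18.21 + 2.22 + 1.39 = 30.97 ≈ 31.0 mm.

PW ≈ 31.0 mm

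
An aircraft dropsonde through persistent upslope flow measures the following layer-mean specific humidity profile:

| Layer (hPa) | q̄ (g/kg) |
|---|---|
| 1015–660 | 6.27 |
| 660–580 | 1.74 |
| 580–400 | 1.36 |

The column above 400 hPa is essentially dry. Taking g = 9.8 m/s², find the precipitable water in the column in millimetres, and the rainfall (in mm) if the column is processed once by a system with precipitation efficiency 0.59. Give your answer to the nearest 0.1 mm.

PW ≈ 26.6 mm; rainfall ≈ 15.7 mm

Precipitable water is the column-integrated vapour mass per unit area: PW = (1/g) Σ q̄ Δp, with q in kg/kg and Δp in Pa (1 kg/m² of water = 1 mm).
Layer 1015–660 hPa: Δp = 355 hPa = 35500 Pa, q̄ = 0.00627 kg/kg → 0.00627 × 35500 / 9.8 = 22.71 mm
Layer 660–580 hPa: Δp = 80 hPa = 8000 Pa, q̄ = 0.00174 kg/kg → 0.00174 × 8000 / 9.8 = 1.42 mm
Layer 580–400 hPa: Δp = 180 hPa = 18000 Pa, q̄ = 0.00136 kg/kg → 0.00136 × 18000 / 9.8 = 2.50 mm
PW = 22.71 + 1.42 + 2.50 = 26.63 ≈ 26.6 mm.
Rainfall = ε × PW = 0.59 × 26.6 = 15.7 mm.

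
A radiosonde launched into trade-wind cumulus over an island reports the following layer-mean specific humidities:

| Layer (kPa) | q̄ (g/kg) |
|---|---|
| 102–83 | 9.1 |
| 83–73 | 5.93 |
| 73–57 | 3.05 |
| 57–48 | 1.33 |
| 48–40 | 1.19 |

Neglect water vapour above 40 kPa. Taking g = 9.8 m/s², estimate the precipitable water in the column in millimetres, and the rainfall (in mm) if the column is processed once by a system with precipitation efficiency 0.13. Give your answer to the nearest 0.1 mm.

Precipitable water is the column-integrated vapour mass per unit area: PW = (1/g) Σ q̄ Δp, with q in kg/kg and Δp in Pa (1 kg/m² of water = 1 mm).
Layer 102–83 kPa: Δp = 190 hPa = 19000 Pa, q̄ = 0.0091 kg/kg → 0.0091 × 19000 / 9.8 = 17.64 mm
Layer 83–73 kPa: Δp = 100 hPa = 10000 Pa, q̄ = 0.00593 kg/kg → 0.00593 × 10000 / 9.8 = 6.05 mm
Layer 73–57 kPa: Δp = 160 hPa = 16000 Pa, q̄ = 0.00305 kg/kg → 0.00305 × 16000 / 9.8 = 4.98 mm
Layer 57–48 kPa: Δp = 90 hPa = 9000 Pa, q̄ = 0.00133 kg/kg → 0.00133 × 9000 / 9.8 = 1.22 mm
Layer 48–40 kPa: Δp = 80 hPa = 8000 Pa, q̄ = 0.00119 kg/kg → 0.00119 × 8000 / 9.8 = 0.97 mm
PW = 17.64 + 6.05 + 4.98 + 1.22 + 0.97 = 30.86 ≈ 30.9 mm.
Rainfall = ε × PW = 0.13 × 30.9 = 4.0 mm.

PW ≈ 30.9 mm; rainfall ≈ 4.0 mm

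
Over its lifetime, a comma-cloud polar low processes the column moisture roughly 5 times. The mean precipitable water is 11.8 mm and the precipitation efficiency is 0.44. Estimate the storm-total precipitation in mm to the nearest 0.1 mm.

Each cycle deposits ε × PW = 0.44 × 11.8 = 5.192 mm.
Over 5 cycles: 5 × 5.192 = 26.0 mm.

precipitation ≈ 26.0 mm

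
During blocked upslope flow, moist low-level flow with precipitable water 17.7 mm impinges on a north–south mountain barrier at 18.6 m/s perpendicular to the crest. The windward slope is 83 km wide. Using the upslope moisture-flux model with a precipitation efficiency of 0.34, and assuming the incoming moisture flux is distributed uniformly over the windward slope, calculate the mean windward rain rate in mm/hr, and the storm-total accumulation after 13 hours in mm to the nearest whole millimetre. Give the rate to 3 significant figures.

Incoming column moisture flux per unit ridge length: F = V × PW = 18.6 × 17.7 = 329.22 mm·m/s.
Spread over the 83 km slope with efficiency ε = 0.34: R = ε·F/W = 0.34 × 329.22 / 83000 m = 1.349e-03 mm/s.
R = 1.349e-03 × 3600 = 4.86 mm/hr.
Over 13 h: total = 4.86 × 13 = 63.18 ≈ 63 mm.

R ≈ 4.86 mm/hr; total ≈ 63 mm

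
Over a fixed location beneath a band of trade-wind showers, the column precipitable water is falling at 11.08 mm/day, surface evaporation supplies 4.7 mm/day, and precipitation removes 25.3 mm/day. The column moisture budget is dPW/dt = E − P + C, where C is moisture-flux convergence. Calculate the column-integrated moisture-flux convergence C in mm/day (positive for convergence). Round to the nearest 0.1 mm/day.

C ≈ 9.5 mm/day

dPW/dt = -11.08 mm/day.
C = dPW/dt − E + P = (-11.08) − 4.7 + 25.3 = 9.5 mm/day.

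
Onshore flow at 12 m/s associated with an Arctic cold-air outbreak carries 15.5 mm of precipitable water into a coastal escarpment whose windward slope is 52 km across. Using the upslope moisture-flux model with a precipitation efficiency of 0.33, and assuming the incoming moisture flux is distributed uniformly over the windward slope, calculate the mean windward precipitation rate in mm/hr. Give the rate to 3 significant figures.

R ≈ 4.25 mm/hr

Incoming column moisture flux per unit ridge length: F = V × PW = 12 × 15.5 = 186 mm·m/s.
Spread over the 52 km slope with efficiency ε = 0.33: R = ε·F/W = 0.33 × 186 / 52000 m = 1.180e-03 mm/s.
R = 1.180e-03 × 3600 = 4.25 mm/hr.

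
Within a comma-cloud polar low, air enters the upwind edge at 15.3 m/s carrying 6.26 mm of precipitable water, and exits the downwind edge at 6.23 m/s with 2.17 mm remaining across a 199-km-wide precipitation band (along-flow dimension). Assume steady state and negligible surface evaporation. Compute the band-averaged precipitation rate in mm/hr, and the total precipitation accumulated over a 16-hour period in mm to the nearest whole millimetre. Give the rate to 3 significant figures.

R ≈ 1.49 mm/hr; total ≈ 24 mm

Column moisture flux per unit crosswind length is F = V × PW.
Inflow: F_in = 15.3 × 6.26 = 95.778 mm·m/s
Outflow: F_out = 6.23 × 2.17 = 13.5191 mm·m/s
Steady-state rate R = (F_in − F_out)/L = (95.778 − 13.5191) / 199000 m = 4.134e-04 mm/s.
R = 4.134e-04 × 3600 = 1.49 mm/hr.
Over 16 h: total = 1.49 × 16 = 23.84 ≈ 24 mm.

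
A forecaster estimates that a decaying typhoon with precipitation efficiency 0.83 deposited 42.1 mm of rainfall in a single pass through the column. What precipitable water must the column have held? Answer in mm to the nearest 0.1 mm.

PW ≈ 50.7 mm

PW = rainfall / ε = 42.1 / 0.83 = 50.7 mm.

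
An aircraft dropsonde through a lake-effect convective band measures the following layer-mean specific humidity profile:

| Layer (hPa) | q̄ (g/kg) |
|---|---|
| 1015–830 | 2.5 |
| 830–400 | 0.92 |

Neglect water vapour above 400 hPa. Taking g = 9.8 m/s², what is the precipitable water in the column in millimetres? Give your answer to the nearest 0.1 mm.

Precipitable water is the column-integrated vapour mass per unit area: PW = (1/g) Σ q̄ Δp, with q in kg/kg and Δp in Pa (1 kg/m² of water = 1 mm).
Layer 1015–830 hPa: Δp = 185 hPa = 18500 Pa, q̄ = 0.0025 kg/kg → 0.0025 × 18500 / 9.8 = 4.72 mm
Layer 830–400 hPa: Δp = 430 hPa = 43000 Pa, q̄ = 0.00092 kg/kg → 0.00092 × 43000 / 9.8 = 4.04 mm
PW = 4.72 + 4.04 = 8.76 ≈ 8.8 mm.

PW ≈ 8.8 mm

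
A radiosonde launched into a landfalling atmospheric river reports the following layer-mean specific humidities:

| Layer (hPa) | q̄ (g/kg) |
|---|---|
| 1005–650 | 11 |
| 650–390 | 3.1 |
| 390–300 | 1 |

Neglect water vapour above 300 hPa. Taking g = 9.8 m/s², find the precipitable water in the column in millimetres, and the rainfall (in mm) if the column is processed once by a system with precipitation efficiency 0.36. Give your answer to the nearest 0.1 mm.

Precipitable water is the column-integrated vapour mass per unit area: PW = (1/g) Σ q̄ Δp, with q in kg/kg and Δp in Pa (1 kg/m² of water = 1 mm).
Layer 1005–650 hPa: Δp = 355 hPa = 35500 Pa, q̄ = 0.011 kg/kg → 0.011 × 35500 / 9.8 = 39.85 mm
Layer 650–390 hPa: Δp = 260 hPa = 26000 Pa, q̄ = 0.0031 kg/kg → 0.0031 × 26000 / 9.8 = 8.22 mm
Layer 390–300 hPa: Δp = 90 hPa = 9000 Pa, q̄ = 0.001 kg/kg → 0.001 × 9000 / 9.8 = 0.92 mm
PW = 39.85 + 8.22 + 0.92 = 48.99 ≈ 49.0 mm.
Rainfall = ε × PW = 0.36 × 49.0 = 17.6 mm.

PW ≈ 49.0 mm; rainfall ≈ 17.6 mm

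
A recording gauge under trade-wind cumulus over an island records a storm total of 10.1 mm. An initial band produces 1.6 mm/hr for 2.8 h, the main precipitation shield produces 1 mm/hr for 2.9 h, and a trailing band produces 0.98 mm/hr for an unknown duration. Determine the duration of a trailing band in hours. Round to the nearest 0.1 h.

Known phases: 1.6 × 2.8 + 1 × 2.9 = 4.48 + 2.9 = 7.38 mm.
Remaining depth = 10.1 − 7.38 = 2.72 mm.
Duration = 2.72 / 0.98 = 2.8 h.

duration ≈ 2.8 h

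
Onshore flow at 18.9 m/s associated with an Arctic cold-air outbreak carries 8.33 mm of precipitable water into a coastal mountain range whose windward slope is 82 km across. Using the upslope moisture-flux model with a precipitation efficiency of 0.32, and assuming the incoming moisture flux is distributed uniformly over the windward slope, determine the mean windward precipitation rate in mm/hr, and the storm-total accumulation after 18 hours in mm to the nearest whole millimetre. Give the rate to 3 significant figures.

Incoming column moisture flux per unit ridge length: F = V × PW = 18.9 × 8.33 = 157.437 mm·m/s.
Spread over the 82 km slope with efficiency ε = 0.32: R = ε·F/W = 0.32 × 157.437 / 82000 m = 6.144e-04 mm/s.
R = 6.144e-04 × 3600 = 2.21 mm/hr.
Over 18 h: total = 2.21 × 18 = 39.78 ≈ 40 mm.

R ≈ 2.21 mm/hr; total ≈ 40 mm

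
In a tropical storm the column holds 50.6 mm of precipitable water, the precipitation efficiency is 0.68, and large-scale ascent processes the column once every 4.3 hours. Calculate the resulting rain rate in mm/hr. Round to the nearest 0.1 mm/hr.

R ≈ 8.0 mm/hr

Each overturning extracts ε × PW = 0.68 × 50.6 = 34.408 mm.
Rate = ε·PW / τ = 34.408 / 4.3 h = 8.0 mm/hr.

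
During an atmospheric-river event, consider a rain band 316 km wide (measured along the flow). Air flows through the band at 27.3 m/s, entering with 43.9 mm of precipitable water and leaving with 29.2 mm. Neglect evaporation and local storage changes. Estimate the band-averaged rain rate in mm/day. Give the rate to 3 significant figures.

Column moisture flux per unit crosswind length is F = V × PW.
Inflow: F_in = 27.3 × 43.9 = 1198.47 mm·m/s
Outflow: F_out = 27.3 × 29.2 = 797.16 mm·m/s
Steady-state rate R = (F_in − F_out)/L = (1198.47 − 797.16) / 316000 m = 1.270e-03 mm/s.
R = 1.270e-03 × 3600 × 24 = 110 mm/day.

R ≈ 110 mm/day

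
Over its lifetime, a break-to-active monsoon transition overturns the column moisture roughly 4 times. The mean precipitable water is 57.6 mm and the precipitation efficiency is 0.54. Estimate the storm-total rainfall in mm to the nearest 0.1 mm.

rainfall ≈ 124.4 mm

Each cycle deposits ε × PW = 0.54 × 57.6 = 31.104 mm.
Over 4 cycles: 4 × 31.104 = 124.4 mm.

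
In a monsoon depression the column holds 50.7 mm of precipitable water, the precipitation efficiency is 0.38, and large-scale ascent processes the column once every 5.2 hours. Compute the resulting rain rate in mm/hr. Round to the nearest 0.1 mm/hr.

Each overturning extracts ε × PW = 0.38 × 50.7 = 19.266 mm.
Rate = ε·PW / τ = 19.266 / 5.2 h = 3.7 mm/hr.

R ≈ 3.7 mm/hr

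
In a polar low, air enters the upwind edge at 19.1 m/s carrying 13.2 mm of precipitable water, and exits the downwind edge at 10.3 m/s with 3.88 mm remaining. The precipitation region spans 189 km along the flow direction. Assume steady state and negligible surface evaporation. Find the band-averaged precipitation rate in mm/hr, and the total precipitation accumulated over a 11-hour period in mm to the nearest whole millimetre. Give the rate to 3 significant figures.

R ≈ 4.04 mm/hr; total ≈ 44 mm

Column moisture flux per unit crosswind length is F = V × PW.
Inflow: F_in = 19.1 × 13.2 = 252.12 mm·m/s
Outflow: F_out = 10.3 × 3.88 = 39.964 mm·m/s
Steady-state rate R = (F_in − F_out)/L = (252.12 − 39.964) / 189000 m = 1.123e-03 mm/s.
R = 1.123e-03 × 3600 = 4.04 mm/hr.
Over 11 h: total = 4.04 × 11 = 44.44 ≈ 44 mm.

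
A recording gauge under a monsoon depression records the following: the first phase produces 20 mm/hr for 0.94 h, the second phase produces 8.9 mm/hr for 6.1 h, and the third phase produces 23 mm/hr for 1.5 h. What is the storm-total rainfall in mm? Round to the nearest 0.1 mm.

total ≈ 107.6 mm

Total = Σ Rᵢ Δtᵢ = 20 × 0.94 + 8.9 × 6.1 + 23 × 1.5
      = 18.8 + 54.29 + 34.5 = 107.6 mm.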